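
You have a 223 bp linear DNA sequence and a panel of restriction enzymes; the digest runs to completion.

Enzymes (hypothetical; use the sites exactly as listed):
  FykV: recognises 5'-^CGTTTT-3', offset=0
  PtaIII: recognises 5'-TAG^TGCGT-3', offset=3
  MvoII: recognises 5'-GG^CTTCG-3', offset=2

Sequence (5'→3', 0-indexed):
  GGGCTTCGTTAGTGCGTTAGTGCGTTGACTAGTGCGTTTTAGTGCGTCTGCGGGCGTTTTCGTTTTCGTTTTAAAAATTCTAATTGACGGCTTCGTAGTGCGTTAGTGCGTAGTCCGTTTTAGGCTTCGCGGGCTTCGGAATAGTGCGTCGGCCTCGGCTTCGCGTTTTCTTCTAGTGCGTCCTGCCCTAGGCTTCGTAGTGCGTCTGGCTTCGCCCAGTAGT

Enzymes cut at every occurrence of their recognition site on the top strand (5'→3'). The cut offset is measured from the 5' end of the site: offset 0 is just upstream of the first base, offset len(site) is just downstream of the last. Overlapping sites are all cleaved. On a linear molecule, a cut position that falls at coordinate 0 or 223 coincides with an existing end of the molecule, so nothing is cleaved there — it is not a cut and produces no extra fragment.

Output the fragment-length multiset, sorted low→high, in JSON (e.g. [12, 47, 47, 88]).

[2,3,5,6,6,8,8,8,8,8,9,9,9,9,9,11,12,12,13,14,14,16,24]

Per-enzyme occurrences:
  FykV (CGTTTT, off=0): starts [34, 54, 60, 66, 115, 163] → cuts [34, 54, 60, 66, 115, 163]
  PtaIII (TAGTGCGT, off=3): starts [9, 17, 29, 39, 95, 103, 141, 173, 197] → cuts [12, 20, 32, 42, 98, 106, 144, 176, 200]
  MvoII (GGCTTCG, off=2): starts [1, 88, 122, 131, 156, 190, 207] → cuts [3, 90, 124, 133, 158, 192, 209]

Pooled cuts: [3, 12, 20, 32, 34, 42, 54, 60, 66, 90, 98, 106, 115, 124, 133, 144, 158, 163, 176, 192, 200, 209]

Fragments:
  [0,3): 3 bp
  [3,12): 9 bp
  [12,20): 8 bp
  [20,32): 12 bp
  [32,34): 2 bp
  [34,42): 8 bp
  [42,54): 12 bp
  [54,60): 6 bp
  [60,66): 6 bp
  [66,90): 24 bp
  [90,98): 8 bp
  [98,106): 8 bp
  [106,115): 9 bp
  [115,124): 9 bp
  [124,133): 9 bp
  [133,144): 11 bp
  [144,158): 14 bp
  [158,163): 5 bp
  [163,176): 13 bp
  [176,192): 16 bp
  [192,200): 8 bp
  [200,209): 9 bp
  [209,223): 14 bp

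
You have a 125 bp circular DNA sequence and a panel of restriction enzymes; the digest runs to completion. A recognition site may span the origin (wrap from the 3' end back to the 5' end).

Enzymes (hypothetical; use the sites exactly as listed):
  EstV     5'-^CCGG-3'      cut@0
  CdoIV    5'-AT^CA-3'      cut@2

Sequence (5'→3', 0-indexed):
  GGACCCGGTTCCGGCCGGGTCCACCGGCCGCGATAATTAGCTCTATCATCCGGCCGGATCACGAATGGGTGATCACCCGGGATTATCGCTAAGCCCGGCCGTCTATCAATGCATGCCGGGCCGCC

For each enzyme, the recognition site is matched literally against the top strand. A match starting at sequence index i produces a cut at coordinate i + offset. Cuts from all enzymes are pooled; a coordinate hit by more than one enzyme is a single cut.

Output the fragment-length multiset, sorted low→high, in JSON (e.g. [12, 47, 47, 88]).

[3,3,4,4,6,6,6,8,9,9,12,14,18,23]

Per-enzyme occurrences:
  EstV (CCGG, off=0): starts [4, 10, 14, 23, 49, 53, 76, 94, 115, 123] → cuts [4, 10, 14, 23, 49, 53, 76, 94, 115, 123]
  CdoIV (ATCA, off=2): starts [44, 57, 71, 104] → cuts [46, 59, 73, 106]

Pooled cuts: [4, 10, 14, 23, 46, 49, 53, 59, 73, 76, 94, 106, 115, 123]

Fragments:
  4→10: 6 bp
  10→14: 4 bp
  14→23: 9 bp
  23→46: 23 bp
  46→49: 3 bp
  49→53: 4 bp
  53→59: 6 bp
  59→73: 14 bp
  73→76: 3 bp
  76→94: 18 bp
  94→106: 12 bp
  106→115: 9 bp
  115→123: 8 bp
  123→4 (wrap): 125-123+4 = 6 bp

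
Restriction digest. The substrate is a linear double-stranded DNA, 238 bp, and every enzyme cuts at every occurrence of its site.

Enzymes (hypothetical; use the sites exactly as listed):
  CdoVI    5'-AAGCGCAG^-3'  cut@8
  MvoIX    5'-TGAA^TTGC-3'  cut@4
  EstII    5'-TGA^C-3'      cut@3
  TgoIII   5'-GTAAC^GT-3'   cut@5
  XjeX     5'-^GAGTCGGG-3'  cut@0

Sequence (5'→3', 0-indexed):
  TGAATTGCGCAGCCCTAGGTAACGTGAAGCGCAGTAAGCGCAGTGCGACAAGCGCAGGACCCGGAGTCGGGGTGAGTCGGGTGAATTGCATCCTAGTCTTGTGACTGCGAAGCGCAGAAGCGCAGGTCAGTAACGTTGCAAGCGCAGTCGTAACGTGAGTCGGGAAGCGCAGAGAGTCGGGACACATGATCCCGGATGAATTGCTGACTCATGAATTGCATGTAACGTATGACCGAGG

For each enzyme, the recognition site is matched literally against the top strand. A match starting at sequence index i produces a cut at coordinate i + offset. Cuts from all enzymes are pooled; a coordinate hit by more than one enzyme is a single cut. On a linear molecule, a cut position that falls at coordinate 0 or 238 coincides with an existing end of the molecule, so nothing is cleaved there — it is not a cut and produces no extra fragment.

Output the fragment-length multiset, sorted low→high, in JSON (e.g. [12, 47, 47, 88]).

[1,2,4,6,6,6,7,7,8,8,9,9,10,11,11,12,13,13,14,16,19,19,27]

Per-enzyme occurrences:
  CdoVI (AAGCGCAG, off=8): starts [26, 35, 49, 109, 117, 139, 164] → cuts [34, 43, 57, 117, 125, 147, 172]
  MvoIX (TGAATTGC, off=4): starts [0, 81, 196, 211] → cuts [4, 85, 200, 215]
  EstII (TGAC, off=3): starts [101, 204, 229] → cuts [104, 207, 232]
  TgoIII (GTAACGT, off=5): starts [18, 129, 149, 221] → cuts [23, 134, 154, 226]
  XjeX (GAGTCGGG, off=0): starts [63, 73, 156, 173] → cuts [63, 73, 156, 173]

Pooled cuts: [4, 23, 34, 43, 57, 63, 73, 85, 104, 117, 125, 134, 147, 154, 156, 172, 173, 200, 207, 215, 226, 232]

Fragments:
  [0,4): 4 bp
  [4,23): 19 bp
  [23,34): 11 bp
  [34,43): 9 bp
  [43,57): 14 bp
  [57,63): 6 bp
  [63,73): 10 bp
  [73,85): 12 bp
  [85,104): 19 bp
  [104,117): 13 bp
  [117,125): 8 bp
  [125,134): 9 bp
  [134,147): 13 bp
  [147,154): 7 bp
  [154,156): 2 bp
  [156,172): 16 bp
  [172,173): 1 bp
  [173,200): 27 bp
  [200,207): 7 bp
  [207,215): 8 bp
  [215,226): 11 bp
  [226,232): 6 bp
  [232,238): 6 bp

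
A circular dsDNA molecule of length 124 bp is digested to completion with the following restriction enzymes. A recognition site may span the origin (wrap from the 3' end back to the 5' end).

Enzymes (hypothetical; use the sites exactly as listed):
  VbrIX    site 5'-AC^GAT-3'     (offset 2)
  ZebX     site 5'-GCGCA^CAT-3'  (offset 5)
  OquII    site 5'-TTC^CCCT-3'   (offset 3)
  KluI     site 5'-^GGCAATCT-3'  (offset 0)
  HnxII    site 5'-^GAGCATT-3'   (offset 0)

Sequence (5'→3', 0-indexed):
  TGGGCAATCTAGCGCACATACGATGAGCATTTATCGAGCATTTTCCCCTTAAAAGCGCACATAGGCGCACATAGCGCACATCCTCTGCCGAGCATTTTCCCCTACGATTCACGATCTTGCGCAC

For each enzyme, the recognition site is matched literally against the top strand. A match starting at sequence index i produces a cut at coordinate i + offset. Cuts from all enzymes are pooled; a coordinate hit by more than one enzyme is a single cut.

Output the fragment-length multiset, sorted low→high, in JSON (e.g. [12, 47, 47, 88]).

Per-enzyme occurrences:
  VbrIX (ACGAT, off=2): starts [19, 103, 110] → cuts [21, 105, 112]
  ZebX (GCGCACAT, off=5): starts [11, 54, 64, 73] → cuts [16, 59, 69, 78]
  OquII (TTCCCCT, off=3): starts [42, 96] → cuts [45, 99]
  KluI (GGCAATCT, off=0): starts [2] → cuts [2]
  HnxII (GAGCATT, off=0): starts [24, 35, 89] → cuts [24, 35, 89]

Pooled cuts: [2, 16, 21, 24, 35, 45, 59, 69, 78, 89, 99, 105, 112]

Fragments:
  2→16: 14 bp
  16→21: 5 bp
  21→24: 3 bp
  24→35: 11 bp
  35→45: 10 bp
  45→59: 14 bp
  59→69: 10 bp
  69→78: 9 bp
  78→89: 11 bp
  89→99: 10 bp
  99→105: 6 bp
  105→112: 7 bp
  112→2 (wrap): 124-112+2 = 14 bp

[3,5,6,7,9,10,10,10,11,11,14,14,14]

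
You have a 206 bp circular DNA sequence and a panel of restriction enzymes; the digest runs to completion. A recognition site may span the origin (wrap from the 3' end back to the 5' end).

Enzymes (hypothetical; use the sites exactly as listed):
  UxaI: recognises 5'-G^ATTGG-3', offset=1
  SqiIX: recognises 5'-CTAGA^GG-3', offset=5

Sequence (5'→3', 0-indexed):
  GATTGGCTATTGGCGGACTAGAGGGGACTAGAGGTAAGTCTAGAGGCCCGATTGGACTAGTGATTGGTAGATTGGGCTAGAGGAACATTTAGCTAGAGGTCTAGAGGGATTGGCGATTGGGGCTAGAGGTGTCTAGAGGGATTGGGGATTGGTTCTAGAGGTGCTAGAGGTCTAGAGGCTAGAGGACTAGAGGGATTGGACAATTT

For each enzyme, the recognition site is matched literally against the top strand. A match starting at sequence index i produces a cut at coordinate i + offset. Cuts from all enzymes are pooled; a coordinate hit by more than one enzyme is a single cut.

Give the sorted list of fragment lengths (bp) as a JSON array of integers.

Per-enzyme occurrences:
  UxaI (GATTGG, off=1): starts [0, 49, 61, 69, 107, 114, 139, 146, 193] → cuts [1, 50, 62, 70, 108, 115, 140, 147, 194]
  SqiIX (CTAGAGG, off=5): starts [17, 27, 39, 76, 92, 100, 122, 132, 154, 163, 171, 178, 186] → cuts [22, 32, 44, 81, 97, 105, 127, 137, 159, 168, 176, 183, 191]

All cut coordinates (distinct, sorted): [1, 22, 32, 44, 50, 62, 70, 81, 97, 105, 108, 115, 127, 137, 140, 147, 159, 168, 176, 183, 191, 194]

Fragment lengths:
  1→22: 21 bp
  22→32: 10 bp
  32→44: 12 bp
  44→50: 6 bp
  50→62: 12 bp
  62→70: 8 bp
  70→81: 11 bp
  81→97: 16 bp
  97→105: 8 bp
  105→108: 3 bp
  108→115: 7 bp
  115→127: 12 bp
  127→137: 10 bp
  137→140: 3 bp
  140→147: 7 bp
  147→159: 12 bp
  159→168: 9 bp
  168→176: 8 bp
  176→183: 7 bp
  183→191: 8 bp
  191→194: 3 bp
  194→1 (wrap): 206-194+1 = 13 bp

[3,3,3,6,7,7,7,8,8,8,8,9,10,10,11,12,12,12,12,13,16,21]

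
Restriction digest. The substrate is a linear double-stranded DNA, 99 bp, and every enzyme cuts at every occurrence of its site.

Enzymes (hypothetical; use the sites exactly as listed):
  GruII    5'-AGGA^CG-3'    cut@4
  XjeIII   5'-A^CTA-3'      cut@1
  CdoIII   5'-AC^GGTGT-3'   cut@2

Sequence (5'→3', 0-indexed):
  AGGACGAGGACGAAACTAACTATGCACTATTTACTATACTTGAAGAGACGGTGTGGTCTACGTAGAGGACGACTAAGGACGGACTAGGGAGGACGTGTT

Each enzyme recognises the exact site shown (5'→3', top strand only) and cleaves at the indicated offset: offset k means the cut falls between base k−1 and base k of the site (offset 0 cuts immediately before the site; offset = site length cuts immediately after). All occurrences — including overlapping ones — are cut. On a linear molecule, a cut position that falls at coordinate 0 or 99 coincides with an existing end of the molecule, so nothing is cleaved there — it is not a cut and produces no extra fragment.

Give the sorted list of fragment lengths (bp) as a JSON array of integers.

[3,4,4,4,5,6,6,7,7,7,10,16,20]

Site scan:
  GruII (AGGACG, off=4): starts [0, 6, 65, 75, 89] → cuts [4, 10, 69, 79, 93]
  XjeIII (ACTA, off=1): starts [14, 18, 25, 32, 71, 82] → cuts [15, 19, 26, 33, 72, 83]
  CdoIII (ACGGTGT, off=2): starts [47] → cuts [49]

Pooled cuts: [4, 10, 15, 19, 26, 33, 49, 69, 72, 79, 83, 93]

Fragments:
  [0,4): 4 bp
  [4,10): 6 bp
  [10,15): 5 bp
  [15,19): 4 bp
  [19,26): 7 bp
  [26,33): 7 bp
  [33,49): 16 bp
  [49,69): 20 bp
  [69,72): 3 bp
  [72,79): 7 bp
  [79,83): 4 bp
  [83,93): 10 bp
  [93,99): 6 bp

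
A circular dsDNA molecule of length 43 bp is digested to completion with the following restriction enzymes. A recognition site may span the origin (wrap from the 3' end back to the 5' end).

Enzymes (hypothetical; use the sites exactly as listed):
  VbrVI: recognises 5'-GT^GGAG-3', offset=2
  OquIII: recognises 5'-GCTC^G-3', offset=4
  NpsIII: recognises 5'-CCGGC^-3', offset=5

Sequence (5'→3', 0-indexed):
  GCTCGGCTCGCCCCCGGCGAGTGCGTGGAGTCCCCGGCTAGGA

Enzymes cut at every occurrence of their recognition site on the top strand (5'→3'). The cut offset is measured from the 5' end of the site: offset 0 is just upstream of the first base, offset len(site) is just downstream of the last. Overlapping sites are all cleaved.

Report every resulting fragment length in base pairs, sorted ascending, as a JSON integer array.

Scan for sites:
  VbrVI (GTGGAG, off=2): starts [24] → cuts [26]
  OquIII (GCTCG, off=4): starts [0, 5] → cuts [4, 9]
  NpsIII (CCGGC, off=5): starts [13, 33] → cuts [18, 38]

All cut coordinates (distinct, sorted): [4, 9, 18, 26, 38]

Fragment lengths:
  4→9: 5 bp
  9→18: 9 bp
  18→26: 8 bp
  26→38: 12 bp
  38→4 (wrap): 43-38+4 = 9 bp

[5,8,9,9,12]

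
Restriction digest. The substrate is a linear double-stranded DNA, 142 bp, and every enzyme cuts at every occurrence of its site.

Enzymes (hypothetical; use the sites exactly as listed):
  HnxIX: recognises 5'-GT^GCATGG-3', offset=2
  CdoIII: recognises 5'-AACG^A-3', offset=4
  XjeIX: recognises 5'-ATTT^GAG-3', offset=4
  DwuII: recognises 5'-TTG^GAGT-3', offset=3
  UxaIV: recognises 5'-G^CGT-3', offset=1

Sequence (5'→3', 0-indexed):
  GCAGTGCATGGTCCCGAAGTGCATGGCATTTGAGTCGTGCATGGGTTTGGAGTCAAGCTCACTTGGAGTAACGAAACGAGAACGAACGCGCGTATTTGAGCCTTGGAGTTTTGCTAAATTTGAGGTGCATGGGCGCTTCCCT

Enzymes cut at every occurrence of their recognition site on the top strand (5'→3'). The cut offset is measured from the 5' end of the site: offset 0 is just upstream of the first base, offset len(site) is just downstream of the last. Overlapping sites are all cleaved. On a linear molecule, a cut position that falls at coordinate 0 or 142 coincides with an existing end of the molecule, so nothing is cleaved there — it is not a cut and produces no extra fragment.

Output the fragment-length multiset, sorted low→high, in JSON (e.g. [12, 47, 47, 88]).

Site scan:
  HnxIX GTGCATGG/2: at [3, 18, 36, 124] ⇒ [5, 20, 38, 126]
  CdoIII AACGA/4: at [69, 74, 80] ⇒ [73, 78, 84]
  XjeIX ATTTGAG/4: at [27, 93, 117] ⇒ [31, 97, 121]
  DwuII TTGGAGT/3: at [46, 62, 102] ⇒ [49, 65, 105]
  UxaIV GCGT/1: at [89] ⇒ [90]

All cut coordinates (distinct, sorted): [5, 20, 31, 38, 49, 65, 73, 78, 84, 90, 97, 105, 121, 126]

Fragments:
  [0,5): 5 bp
  [5,20): 15 bp
  [20,31): 11 bp
  [31,38): 7 bp
  [38,49): 11 bp
  [49,65): 16 bp
  [65,73): 8 bp
  [73,78): 5 bp
  [78,84): 6 bp
  [84,90): 6 bp
  [90,97): 7 bp
  [97,105): 8 bp
  [105,121): 16 bp
  [121,126): 5 bp
  [126,142): 16 bp

[5,5,5,6,6,7,7,8,8,11,11,15,16,16,16]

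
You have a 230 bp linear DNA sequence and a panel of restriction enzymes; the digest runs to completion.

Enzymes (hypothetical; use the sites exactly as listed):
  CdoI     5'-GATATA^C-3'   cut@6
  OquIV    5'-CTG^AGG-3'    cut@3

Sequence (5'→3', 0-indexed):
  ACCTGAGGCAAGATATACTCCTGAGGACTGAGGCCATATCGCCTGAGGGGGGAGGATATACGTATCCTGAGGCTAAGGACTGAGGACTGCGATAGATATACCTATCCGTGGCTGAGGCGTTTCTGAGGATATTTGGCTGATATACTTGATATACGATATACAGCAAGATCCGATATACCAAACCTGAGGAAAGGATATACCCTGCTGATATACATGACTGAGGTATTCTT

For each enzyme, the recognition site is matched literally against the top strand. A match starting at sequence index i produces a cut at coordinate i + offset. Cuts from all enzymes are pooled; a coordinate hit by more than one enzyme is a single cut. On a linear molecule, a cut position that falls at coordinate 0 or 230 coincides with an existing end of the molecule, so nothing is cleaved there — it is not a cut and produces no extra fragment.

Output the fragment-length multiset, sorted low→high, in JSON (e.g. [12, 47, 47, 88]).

Scan for sites:
  CdoI GATATAC/6: at [11, 54, 94, 138, 147, 154, 171, 193, 206] ⇒ [17, 60, 100, 144, 153, 160, 177, 199, 212]
  OquIV CTGAGG/3: at [2, 20, 27, 42, 66, 79, 111, 122, 183, 217] ⇒ [5, 23, 30, 45, 69, 82, 114, 125, 186, 220]

All cut coordinates (distinct, sorted): [5, 17, 23, 30, 45, 60, 69, 82, 100, 114, 125, 144, 153, 160, 177, 186, 199, 212, 220]

Fragment lengths:
  [0,5): 5 bp
  [5,17): 12 bp
  [17,23): 6 bp
  [23,30): 7 bp
  [30,45): 15 bp
  [45,60): 15 bp
  [60,69): 9 bp
  [69,82): 13 bp
  [82,100): 18 bp
  [100,114): 14 bp
  [114,125): 11 bp
  [125,144): 19 bp
  [144,153): 9 bp
  [153,160): 7 bp
  [160,177): 17 bp
  [177,186): 9 bp
  [186,199): 13 bp
  [199,212): 13 bp
  [212,220): 8 bp
  [220,230): 10 bp

[5,6,7,7,8,9,9,9,10,11,12,13,13,13,14,15,15,17,18,19]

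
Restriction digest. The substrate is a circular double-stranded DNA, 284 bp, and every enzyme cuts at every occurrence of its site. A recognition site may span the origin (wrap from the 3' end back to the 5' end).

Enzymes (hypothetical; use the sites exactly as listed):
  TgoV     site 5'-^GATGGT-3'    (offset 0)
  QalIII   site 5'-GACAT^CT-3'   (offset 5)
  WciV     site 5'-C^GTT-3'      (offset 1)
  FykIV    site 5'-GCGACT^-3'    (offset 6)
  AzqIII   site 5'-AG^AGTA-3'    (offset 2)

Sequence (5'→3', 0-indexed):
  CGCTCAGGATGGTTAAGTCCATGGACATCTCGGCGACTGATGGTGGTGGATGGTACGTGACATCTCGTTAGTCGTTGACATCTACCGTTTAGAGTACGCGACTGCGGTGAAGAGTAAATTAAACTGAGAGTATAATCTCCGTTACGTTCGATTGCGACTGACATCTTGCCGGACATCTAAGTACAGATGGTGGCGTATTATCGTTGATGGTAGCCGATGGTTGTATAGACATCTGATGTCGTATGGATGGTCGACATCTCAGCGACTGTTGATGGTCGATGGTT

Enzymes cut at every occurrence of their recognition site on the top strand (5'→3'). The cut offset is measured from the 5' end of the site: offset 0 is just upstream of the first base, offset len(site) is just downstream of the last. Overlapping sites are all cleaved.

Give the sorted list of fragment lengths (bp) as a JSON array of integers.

[3,3,3,5,5,5,6,7,7,8,9,9,10,10,10,10,11,12,12,12,13,14,14,15,16,17,17,21]

Site scan:
  TgoV GATGGT/0: at [7, 38, 48, 185, 205, 215, 245, 270, 277] ⇒ [7, 38, 48, 185, 205, 215, 245, 270, 277]
  QalIII GACATCT/5: at [23, 58, 76, 159, 171, 227, 252] ⇒ [28, 63, 81, 164, 176, 232, 257]
  WciV CGTT/1: at [65, 72, 85, 139, 144, 201] ⇒ [66, 73, 86, 140, 145, 202]
  FykIV GCGACT/6: at [32, 97, 153, 261] ⇒ [38, 103, 159, 267]
  AzqIII AGAGTA/2: at [90, 110, 126] ⇒ [92, 112, 128]

Pooled cuts: [7, 28, 38, 48, 63, 66, 73, 81, 86, 92, 103, 112, 128, 140, 145, 159, 164, 176, 185, 202, 205, 215, 232, 245, 257, 267, 270, 277]

Fragments:
  7→28: 21 bp
  28→38: 10 bp
  38→48: 10 bp
  48→63: 15 bp
  63→66: 3 bp
  66→73: 7 bp
  73→81: 8 bp
  81→86: 5 bp
  86→92: 6 bp
  92→103: 11 bp
  103→112: 9 bp
  112→128: 16 bp
  128→140: 12 bp
  140→145: 5 bp
  145→159: 14 bp
  159→164: 5 bp
  164→176: 12 bp
  176→185: 9 bp
  185→202: 17 bp
  202→205: 3 bp
  205→215: 10 bp
  215→232: 17 bp
  232→245: 13 bp
  245→257: 12 bp
  257→267: 10 bp
  267→270: 3 bp
  270→277: 7 bp
  277→7 (wrap): 284-277+7 = 14 bp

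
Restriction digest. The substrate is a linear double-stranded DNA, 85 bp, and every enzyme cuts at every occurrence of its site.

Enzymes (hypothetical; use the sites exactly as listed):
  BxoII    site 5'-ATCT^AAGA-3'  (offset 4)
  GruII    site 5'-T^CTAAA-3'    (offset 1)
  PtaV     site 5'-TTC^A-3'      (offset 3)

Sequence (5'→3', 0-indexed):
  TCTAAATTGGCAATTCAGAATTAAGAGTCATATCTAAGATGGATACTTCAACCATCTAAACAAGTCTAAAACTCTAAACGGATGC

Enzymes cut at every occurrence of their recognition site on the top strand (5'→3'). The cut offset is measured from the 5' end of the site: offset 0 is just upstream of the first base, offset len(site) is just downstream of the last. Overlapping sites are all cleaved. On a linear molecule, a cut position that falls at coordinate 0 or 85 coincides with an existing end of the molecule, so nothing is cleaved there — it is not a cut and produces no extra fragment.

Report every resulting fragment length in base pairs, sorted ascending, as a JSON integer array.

Per-enzyme occurrences:
  BxoII (ATCTAAGA, off=4): starts [31] → cuts [35]
  GruII (TCTAAA, off=1): starts [0, 54, 64, 72] → cuts [1, 55, 65, 73]
  PtaV (TTCA, off=3): starts [13, 46] → cuts [16, 49]

All cut coordinates (distinct, sorted): [1, 16, 35, 49, 55, 65, 73]

Fragments:
  [0,1): 1 bp
  [1,16): 15 bp
  [16,35): 19 bp
  [35,49): 14 bp
  [49,55): 6 bp
  [55,65): 10 bp
  [65,73): 8 bp
  [73,85): 12 bp

[1,6,8,10,12,14,15,19]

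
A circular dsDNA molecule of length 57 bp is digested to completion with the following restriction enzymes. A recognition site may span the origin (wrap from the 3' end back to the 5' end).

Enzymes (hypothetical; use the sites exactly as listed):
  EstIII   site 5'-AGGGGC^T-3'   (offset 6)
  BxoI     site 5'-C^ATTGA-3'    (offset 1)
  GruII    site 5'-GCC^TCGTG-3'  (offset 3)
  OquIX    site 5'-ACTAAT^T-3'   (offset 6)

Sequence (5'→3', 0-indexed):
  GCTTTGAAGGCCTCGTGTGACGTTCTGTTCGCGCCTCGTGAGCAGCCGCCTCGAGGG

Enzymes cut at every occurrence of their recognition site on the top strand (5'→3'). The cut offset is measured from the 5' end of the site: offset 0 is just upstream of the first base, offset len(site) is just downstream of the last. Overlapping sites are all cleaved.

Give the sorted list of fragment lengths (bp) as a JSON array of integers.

[10,23,24]

Scan for sites:
  EstIII AGGGGCT/6: at [53] ⇒ [2]
  BxoI (CATTGA, off=1): no sites
  GruII GCCTCGTG/3: at [9, 32] ⇒ [12, 35]
  OquIX (ACTAATT, off=6): no sites

Pooled cuts: [2, 12, 35]

Fragments:
  2→12: 10 bp
  12→35: 23 bp
  35→2 (wrap): 57-35+2 = 24 bp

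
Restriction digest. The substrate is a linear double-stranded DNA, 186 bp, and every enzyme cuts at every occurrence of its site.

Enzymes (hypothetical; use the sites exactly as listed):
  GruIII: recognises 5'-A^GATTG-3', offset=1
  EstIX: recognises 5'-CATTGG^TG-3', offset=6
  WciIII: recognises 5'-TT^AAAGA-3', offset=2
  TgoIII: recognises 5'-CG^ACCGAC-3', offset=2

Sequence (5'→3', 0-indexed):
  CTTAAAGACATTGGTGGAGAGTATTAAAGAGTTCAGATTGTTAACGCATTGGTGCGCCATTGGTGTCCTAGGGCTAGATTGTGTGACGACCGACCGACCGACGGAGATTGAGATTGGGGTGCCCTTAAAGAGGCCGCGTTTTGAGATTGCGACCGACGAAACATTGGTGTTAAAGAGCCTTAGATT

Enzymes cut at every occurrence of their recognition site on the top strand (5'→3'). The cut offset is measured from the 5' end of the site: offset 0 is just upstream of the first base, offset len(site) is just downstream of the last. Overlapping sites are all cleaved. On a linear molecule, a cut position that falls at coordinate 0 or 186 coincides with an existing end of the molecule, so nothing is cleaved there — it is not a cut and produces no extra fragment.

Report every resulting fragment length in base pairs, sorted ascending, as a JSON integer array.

Site scan:
  GruIII AGATTG/1: at [34, 75, 104, 110, 143] ⇒ [35, 76, 105, 111, 144]
  EstIX CATTGGTG/6: at [8, 46, 57, 161] ⇒ [14, 52, 63, 167]
  WciIII TTAAAGA/2: at [1, 23, 124, 169] ⇒ [3, 25, 126, 171]
  TgoIII CGACCGAC/2: at [86, 90, 94, 149] ⇒ [88, 92, 96, 151]

All cut coordinates (distinct, sorted): [3, 14, 25, 35, 52, 63, 76, 88, 92, 96, 105, 111, 126, 144, 151, 167, 171]

Fragments:
  [0,3): 3 bp
  [3,14): 11 bp
  [14,25): 11 bp
  [25,35): 10 bp
  [35,52): 17 bp
  [52,63): 11 bp
  [63,76): 13 bp
  [76,88): 12 bp
  [88,92): 4 bp
  [92,96): 4 bp
  [96,105): 9 bp
  [105,111): 6 bp
  [111,126): 15 bp
  [126,144): 18 bp
  [144,151): 7 bp
  [151,167): 16 bp
  [167,171): 4 bp
  [171,186): 15 bp

[3,4,4,4,6,7,9,10,11,11,11,12,13,15,15,16,17,18]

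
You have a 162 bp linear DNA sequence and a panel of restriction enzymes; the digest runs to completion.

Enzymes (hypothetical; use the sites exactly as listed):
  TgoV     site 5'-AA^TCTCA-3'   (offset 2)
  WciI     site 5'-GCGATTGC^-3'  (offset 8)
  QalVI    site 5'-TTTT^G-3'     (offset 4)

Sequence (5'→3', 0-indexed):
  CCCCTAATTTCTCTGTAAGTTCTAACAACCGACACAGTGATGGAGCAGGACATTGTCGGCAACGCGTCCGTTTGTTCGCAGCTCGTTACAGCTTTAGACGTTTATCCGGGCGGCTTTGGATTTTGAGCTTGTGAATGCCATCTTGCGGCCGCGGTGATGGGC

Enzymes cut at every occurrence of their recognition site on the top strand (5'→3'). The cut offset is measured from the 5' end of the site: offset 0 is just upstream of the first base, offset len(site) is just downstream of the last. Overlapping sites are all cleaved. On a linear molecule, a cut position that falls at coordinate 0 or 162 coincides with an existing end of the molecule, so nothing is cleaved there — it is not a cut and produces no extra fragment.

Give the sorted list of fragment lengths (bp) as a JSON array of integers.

[38,124]

Site scan:
  TgoV (AATCTCA, off=2): no sites
  WciI (GCGATTGC, off=8): no sites
  QalVI TTTTG/4: at [120] ⇒ [124]

All cut coordinates (distinct, sorted): [124]

Fragment lengths:
  [0,124): 124 bp
  [124,162): 38 bp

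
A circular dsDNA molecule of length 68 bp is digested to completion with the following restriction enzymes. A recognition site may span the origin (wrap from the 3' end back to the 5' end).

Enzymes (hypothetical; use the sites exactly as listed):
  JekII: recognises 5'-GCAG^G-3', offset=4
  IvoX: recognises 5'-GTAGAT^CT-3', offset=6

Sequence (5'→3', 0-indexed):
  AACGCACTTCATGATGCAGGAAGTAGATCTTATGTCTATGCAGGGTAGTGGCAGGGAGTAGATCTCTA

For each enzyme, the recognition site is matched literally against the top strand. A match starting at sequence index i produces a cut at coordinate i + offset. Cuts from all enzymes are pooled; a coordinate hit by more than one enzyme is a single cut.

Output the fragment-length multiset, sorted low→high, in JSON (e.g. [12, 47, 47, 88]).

Scan for sites:
  JekII GCAGG/4: at [15, 39, 50] ⇒ [19, 43, 54]
  IvoX GTAGATCT/6: at [22, 57] ⇒ [28, 63]

Pooled cuts: [19, 28, 43, 54, 63]

Fragment lengths:
  19→28: 9 bp
  28→43: 15 bp
  43→54: 11 bp
  54→63: 9 bp
  63→19 (wrap): 68-63+19 = 24 bp

[9,9,11,15,24]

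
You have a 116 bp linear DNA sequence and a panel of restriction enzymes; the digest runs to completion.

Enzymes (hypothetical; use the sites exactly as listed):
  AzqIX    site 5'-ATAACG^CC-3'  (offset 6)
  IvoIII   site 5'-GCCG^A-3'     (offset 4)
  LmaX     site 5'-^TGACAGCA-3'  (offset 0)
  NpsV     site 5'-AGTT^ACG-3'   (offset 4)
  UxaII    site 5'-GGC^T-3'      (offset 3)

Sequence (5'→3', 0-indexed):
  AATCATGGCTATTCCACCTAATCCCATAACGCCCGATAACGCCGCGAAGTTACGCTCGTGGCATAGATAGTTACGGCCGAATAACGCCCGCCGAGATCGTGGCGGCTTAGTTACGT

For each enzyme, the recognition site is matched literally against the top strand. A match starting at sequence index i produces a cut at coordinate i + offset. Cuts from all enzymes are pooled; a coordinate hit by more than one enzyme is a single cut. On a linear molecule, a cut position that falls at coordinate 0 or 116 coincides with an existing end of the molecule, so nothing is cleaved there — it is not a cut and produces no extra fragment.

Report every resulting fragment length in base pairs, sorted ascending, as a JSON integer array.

Per-enzyme occurrences:
  AzqIX ATAACGCC/6: at [25, 35, 80] ⇒ [31, 41, 86]
  IvoIII GCCGA/4: at [75, 89] ⇒ [79, 93]
  LmaX (TGACAGCA, off=0): no sites
  NpsV AGTTACG/4: at [47, 68, 108] ⇒ [51, 72, 112]
  UxaII GGCT/3: at [6, 103] ⇒ [9, 106]

Pooled cuts: [9, 31, 41, 51, 72, 79, 86, 93, 106, 112]

Fragment lengths:
  [0,9): 9 bp
  [9,31): 22 bp
  [31,41): 10 bp
  [41,51): 10 bp
  [51,72): 21 bp
  [72,79): 7 bp
  [79,86): 7 bp
  [86,93): 7 bp
  [93,106): 13 bp
  [106,112): 6 bp
  [112,116): 4 bp

[4,6,7,7,7,9,10,10,13,21,22]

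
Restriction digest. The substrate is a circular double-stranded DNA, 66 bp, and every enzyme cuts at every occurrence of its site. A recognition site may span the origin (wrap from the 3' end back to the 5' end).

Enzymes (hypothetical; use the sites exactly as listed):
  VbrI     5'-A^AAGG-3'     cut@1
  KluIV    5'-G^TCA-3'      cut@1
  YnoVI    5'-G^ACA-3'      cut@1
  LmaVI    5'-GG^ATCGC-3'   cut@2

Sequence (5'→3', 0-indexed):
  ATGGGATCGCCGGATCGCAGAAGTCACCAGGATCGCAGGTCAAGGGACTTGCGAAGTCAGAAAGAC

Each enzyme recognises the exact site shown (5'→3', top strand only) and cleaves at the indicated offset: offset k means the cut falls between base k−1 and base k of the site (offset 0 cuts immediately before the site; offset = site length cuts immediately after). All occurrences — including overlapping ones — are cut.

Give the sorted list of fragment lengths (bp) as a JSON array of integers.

[7,8,8,8,8,10,17]

Site scan:
  VbrI (AAAGG, off=1): no sites
  KluIV (GTCA, off=1): starts [22, 38, 55] → cuts [23, 39, 56]
  YnoVI (GACA, off=1): starts [63] → cuts [64]
  LmaVI (GGATCGC, off=2): starts [3, 11, 29] → cuts [5, 13, 31]

Pooled cuts: [5, 13, 23, 31, 39, 56, 64]

Fragments:
  5→13: 8 bp
  13→23: 10 bp
  23→31: 8 bp
  31→39: 8 bp
  39→56: 17 bp
  56→64: 8 bp
  64→5 (wrap): 66-64+5 = 7 bp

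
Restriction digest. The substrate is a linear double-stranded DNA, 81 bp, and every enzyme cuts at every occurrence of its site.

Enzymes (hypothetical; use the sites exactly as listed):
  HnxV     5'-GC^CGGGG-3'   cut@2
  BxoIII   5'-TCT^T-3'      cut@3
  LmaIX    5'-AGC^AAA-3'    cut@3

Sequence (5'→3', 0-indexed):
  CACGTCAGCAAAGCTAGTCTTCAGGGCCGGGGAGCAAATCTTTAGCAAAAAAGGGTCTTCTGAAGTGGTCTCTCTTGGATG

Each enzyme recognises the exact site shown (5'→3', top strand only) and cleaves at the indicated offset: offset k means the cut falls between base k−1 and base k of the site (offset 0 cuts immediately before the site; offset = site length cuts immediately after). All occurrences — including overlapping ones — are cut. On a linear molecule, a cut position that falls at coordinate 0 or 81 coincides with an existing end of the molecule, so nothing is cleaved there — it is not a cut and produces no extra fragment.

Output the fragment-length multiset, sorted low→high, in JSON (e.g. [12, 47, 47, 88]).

Site scan:
  HnxV GCCGGGG/2: at [25] ⇒ [27]
  BxoIII TCTT/3: at [17, 38, 55, 72] ⇒ [20, 41, 58, 75]
  LmaIX AGCAAA/3: at [6, 32, 43] ⇒ [9, 35, 46]

Pooled cuts: [9, 20, 27, 35, 41, 46, 58, 75]

Fragments:
  [0,9): 9 bp
  [9,20): 11 bp
  [20,27): 7 bp
  [27,35): 8 bp
  [35,41): 6 bp
  [41,46): 5 bp
  [46,58): 12 bp
  [58,75): 17 bp
  [75,81): 6 bp

[5,6,6,7,8,9,11,12,17]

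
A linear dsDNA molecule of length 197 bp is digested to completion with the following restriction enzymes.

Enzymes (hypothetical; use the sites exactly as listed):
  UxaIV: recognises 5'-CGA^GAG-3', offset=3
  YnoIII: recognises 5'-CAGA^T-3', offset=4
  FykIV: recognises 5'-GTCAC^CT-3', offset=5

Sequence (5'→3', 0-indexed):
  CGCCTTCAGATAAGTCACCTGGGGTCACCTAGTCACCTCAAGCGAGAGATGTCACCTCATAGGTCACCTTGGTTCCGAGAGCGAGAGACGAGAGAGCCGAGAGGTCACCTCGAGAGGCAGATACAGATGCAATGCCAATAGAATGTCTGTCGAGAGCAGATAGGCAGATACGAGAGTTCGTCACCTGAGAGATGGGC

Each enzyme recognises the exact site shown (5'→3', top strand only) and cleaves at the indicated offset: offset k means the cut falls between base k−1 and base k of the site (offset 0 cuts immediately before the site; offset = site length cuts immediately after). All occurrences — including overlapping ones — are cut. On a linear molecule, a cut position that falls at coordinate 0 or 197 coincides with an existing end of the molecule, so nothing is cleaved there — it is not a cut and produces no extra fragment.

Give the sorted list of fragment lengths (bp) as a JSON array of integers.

Per-enzyme occurrences:
  UxaIV (CGAGAG, off=3): starts [42, 75, 81, 88, 97, 110, 150, 170] → cuts [45, 78, 84, 91, 100, 113, 153, 173]
  YnoIII (CAGAT, off=4): starts [6, 117, 123, 156, 164] → cuts [10, 121, 127, 160, 168]
  FykIV (GTCACCT, off=5): starts [13, 23, 31, 50, 62, 103, 179] → cuts [18, 28, 36, 55, 67, 108, 184]

All cut coordinates (distinct, sorted): [10, 18, 28, 36, 45, 55, 67, 78, 84, 91, 100, 108, 113, 121, 127, 153, 160, 168, 173, 184]

Fragments:
  [0,10): 10 bp
  [10,18): 8 bp
  [18,28): 10 bp
  [28,36): 8 bp
  [36,45): 9 bp
  [45,55): 10 bp
  [55,67): 12 bp
  [67,78): 11 bp
  [78,84): 6 bp
  [84,91): 7 bp
  [91,100): 9 bp
  [100,108): 8 bp
  [108,113): 5 bp
  [113,121): 8 bp
  [121,127): 6 bp
  [127,153): 26 bp
  [153,160): 7 bp
  [160,168): 8 bp
  [168,173): 5 bp
  [173,184): 11 bp
  [184,197): 13 bp

[5,5,6,6,7,7,8,8,8,8,8,9,9,10,10,10,11,11,12,13,26]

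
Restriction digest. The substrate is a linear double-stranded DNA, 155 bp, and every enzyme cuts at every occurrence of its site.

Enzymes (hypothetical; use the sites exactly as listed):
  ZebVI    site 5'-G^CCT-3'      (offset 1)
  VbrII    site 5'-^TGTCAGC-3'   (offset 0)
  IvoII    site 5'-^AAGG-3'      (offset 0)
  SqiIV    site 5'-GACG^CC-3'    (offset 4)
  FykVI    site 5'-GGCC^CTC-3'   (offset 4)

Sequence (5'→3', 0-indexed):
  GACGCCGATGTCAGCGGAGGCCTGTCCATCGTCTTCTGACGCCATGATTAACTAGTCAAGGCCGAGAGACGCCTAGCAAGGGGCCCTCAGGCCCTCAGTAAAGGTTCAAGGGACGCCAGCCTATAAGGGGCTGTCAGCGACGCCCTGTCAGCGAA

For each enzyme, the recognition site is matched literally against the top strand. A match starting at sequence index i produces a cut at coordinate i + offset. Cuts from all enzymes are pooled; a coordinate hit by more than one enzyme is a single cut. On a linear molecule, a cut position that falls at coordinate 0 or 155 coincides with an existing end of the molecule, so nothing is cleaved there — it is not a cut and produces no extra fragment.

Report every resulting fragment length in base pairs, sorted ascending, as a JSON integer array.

[3,4,4,4,5,6,7,7,7,8,8,8,10,11,12,14,16,21]

Scan for sites:
  ZebVI (GCCT, off=1): starts [19, 70, 118] → cuts [20, 71, 119]
  VbrII (TGTCAGC, off=0): starts [8, 131, 145] → cuts [8, 131, 145]
  IvoII (AAGG, off=0): starts [57, 77, 100, 107, 124] → cuts [57, 77, 100, 107, 124]
  SqiIV (GACGCC, off=4): starts [0, 37, 67, 111, 138] → cuts [4, 41, 71, 115, 142]
  FykVI (GGCCCTC, off=4): starts [81, 89] → cuts [85, 93]

Pooled cuts: [4, 8, 20, 41, 57, 71, 77, 85, 93, 100, 107, 115, 119, 124, 131, 142, 145]

Fragments:
  [0,4): 4 bp
  [4,8): 4 bp
  [8,20): 12 bp
  [20,41): 21 bp
  [41,57): 16 bp
  [57,71): 14 bp
  [71,77): 6 bp
  [77,85): 8 bp
  [85,93): 8 bp
  [93,100): 7 bp
  [100,107): 7 bp
  [107,115): 8 bp
  [115,119): 4 bp
  [119,124): 5 bp
  [124,131): 7 bp
  [131,142): 11 bp
  [142,145): 3 bp
  [145,155): 10 bp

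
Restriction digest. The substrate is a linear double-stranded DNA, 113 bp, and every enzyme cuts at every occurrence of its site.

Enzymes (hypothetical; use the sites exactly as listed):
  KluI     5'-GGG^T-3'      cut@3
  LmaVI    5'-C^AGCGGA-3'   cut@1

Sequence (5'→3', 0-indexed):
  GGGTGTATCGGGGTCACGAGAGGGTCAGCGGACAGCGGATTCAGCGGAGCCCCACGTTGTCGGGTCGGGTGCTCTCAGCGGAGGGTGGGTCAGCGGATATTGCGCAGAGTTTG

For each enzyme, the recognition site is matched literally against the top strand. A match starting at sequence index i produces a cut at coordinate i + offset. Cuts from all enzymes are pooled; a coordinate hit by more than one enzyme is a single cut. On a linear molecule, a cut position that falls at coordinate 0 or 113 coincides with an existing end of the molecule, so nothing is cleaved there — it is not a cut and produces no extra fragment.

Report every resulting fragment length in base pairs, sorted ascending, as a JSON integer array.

Site scan:
  KluI GGGT/3: at [0, 10, 21, 61, 66, 82, 86] ⇒ [3, 13, 24, 64, 69, 85, 89]
  LmaVI CAGCGGA/1: at [25, 32, 41, 75, 90] ⇒ [26, 33, 42, 76, 91]

All cut coordinates (distinct, sorted): [3, 13, 24, 26, 33, 42, 64, 69, 76, 85, 89, 91]

Fragment lengths:
  [0,3): 3 bp
  [3,13): 10 bp
  [13,24): 11 bp
  [24,26): 2 bp
  [26,33): 7 bp
  [33,42): 9 bp
  [42,64): 22 bp
  [64,69): 5 bp
  [69,76): 7 bp
  [76,85): 9 bp
  [85,89): 4 bp
  [89,91): 2 bp
  [91,113): 22 bp

[2,2,3,4,5,7,7,9,9,10,11,22,22]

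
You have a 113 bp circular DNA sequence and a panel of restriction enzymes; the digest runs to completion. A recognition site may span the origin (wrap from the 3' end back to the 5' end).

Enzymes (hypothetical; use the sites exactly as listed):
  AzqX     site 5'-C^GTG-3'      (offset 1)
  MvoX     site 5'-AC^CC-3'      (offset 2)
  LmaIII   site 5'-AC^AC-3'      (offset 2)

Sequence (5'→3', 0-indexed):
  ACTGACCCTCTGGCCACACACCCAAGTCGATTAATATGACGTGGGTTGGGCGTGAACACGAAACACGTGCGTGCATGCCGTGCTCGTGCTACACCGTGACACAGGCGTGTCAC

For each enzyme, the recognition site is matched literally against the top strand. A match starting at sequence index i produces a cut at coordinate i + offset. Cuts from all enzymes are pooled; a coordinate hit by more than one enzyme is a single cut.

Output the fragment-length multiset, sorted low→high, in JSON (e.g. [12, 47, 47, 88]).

[2,2,2,3,4,5,6,6,6,6,7,7,7,9,11,11,19]

Per-enzyme occurrences:
  AzqX (CGTG, off=1): starts [39, 50, 65, 69, 78, 84, 94, 105] → cuts [40, 51, 66, 70, 79, 85, 95, 106]
  MvoX (ACCC, off=2): starts [4, 19] → cuts [6, 21]
  LmaIII (ACAC, off=2): starts [15, 17, 55, 62, 90, 98, 111] → cuts [0, 17, 19, 57, 64, 92, 100]

Pooled cuts: [0, 6, 17, 19, 21, 40, 51, 57, 64, 66, 70, 79, 85, 92, 95, 100, 106]

Fragment lengths:
  0→6: 6 bp
  6→17: 11 bp
  17→19: 2 bp
  19→21: 2 bp
  21→40: 19 bp
  40→51: 11 bp
  51→57: 6 bp
  57→64: 7 bp
  64→66: 2 bp
  66→70: 4 bp
  70→79: 9 bp
  79→85: 6 bp
  85→92: 7 bp
  92→95: 3 bp
  95→100: 5 bp
  100→106: 6 bp
  106→0 (wrap): 113-106+0 = 7 bp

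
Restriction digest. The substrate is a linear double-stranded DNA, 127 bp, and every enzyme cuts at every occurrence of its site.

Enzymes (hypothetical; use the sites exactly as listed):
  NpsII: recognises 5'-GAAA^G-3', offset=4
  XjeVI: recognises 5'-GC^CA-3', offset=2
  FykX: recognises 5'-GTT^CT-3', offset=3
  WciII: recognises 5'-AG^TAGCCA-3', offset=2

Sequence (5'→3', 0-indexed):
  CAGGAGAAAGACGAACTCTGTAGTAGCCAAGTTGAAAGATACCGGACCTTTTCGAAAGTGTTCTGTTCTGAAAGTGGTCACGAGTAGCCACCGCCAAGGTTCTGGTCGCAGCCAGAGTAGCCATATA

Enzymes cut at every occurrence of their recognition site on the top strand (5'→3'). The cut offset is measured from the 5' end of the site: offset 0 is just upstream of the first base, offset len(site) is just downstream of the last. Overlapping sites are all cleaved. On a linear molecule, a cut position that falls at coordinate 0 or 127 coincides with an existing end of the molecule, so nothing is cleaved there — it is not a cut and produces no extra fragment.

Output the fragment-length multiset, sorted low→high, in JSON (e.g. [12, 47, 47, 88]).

Scan for sites:
  NpsII GAAAG/4: at [5, 33, 53, 69] ⇒ [9, 37, 57, 73]
  XjeVI GCCA/2: at [25, 86, 92, 110, 119] ⇒ [27, 88, 94, 112, 121]
  FykX GTTCT/3: at [59, 64, 98] ⇒ [62, 67, 101]
  WciII AGTAGCCA/2: at [21, 82, 115] ⇒ [23, 84, 117]

Pooled cuts: [9, 23, 27, 37, 57, 62, 67, 73, 84, 88, 94, 101, 112, 117, 121]

Fragment lengths:
  [0,9): 9 bp
  [9,23): 14 bp
  [23,27): 4 bp
  [27,37): 10 bp
  [37,57): 20 bp
  [57,62): 5 bp
  [62,67): 5 bp
  [67,73): 6 bp
  [73,84): 11 bp
  [84,88): 4 bp
  [88,94): 6 bp
  [94,101): 7 bp
  [101,112): 11 bp
  [112,117): 5 bp
  [117,121): 4 bp
  [121,127): 6 bp

[4,4,4,5,5,5,6,6,6,7,9,10,11,11,14,20]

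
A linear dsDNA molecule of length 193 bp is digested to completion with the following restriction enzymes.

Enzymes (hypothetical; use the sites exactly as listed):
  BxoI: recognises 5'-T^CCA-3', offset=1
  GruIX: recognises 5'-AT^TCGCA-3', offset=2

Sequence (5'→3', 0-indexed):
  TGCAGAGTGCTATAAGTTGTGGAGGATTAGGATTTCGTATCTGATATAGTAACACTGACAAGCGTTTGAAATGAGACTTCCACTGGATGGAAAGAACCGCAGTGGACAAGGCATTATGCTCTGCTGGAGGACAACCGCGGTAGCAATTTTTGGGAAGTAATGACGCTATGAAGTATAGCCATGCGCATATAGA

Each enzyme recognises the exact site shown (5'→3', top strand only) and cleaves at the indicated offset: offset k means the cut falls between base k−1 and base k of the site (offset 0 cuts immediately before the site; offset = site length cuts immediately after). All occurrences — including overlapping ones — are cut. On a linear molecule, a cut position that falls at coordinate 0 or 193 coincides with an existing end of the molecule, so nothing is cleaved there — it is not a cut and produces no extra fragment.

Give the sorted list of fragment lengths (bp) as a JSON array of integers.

Site scan:
  BxoI TCCA/1: at [78] ⇒ [79]
  GruIX (ATTCGCA, off=2): no sites

All cut coordinates (distinct, sorted): [79]

Fragments:
  [0,79): 79 bp
  [79,193): 114 bp

[79,114]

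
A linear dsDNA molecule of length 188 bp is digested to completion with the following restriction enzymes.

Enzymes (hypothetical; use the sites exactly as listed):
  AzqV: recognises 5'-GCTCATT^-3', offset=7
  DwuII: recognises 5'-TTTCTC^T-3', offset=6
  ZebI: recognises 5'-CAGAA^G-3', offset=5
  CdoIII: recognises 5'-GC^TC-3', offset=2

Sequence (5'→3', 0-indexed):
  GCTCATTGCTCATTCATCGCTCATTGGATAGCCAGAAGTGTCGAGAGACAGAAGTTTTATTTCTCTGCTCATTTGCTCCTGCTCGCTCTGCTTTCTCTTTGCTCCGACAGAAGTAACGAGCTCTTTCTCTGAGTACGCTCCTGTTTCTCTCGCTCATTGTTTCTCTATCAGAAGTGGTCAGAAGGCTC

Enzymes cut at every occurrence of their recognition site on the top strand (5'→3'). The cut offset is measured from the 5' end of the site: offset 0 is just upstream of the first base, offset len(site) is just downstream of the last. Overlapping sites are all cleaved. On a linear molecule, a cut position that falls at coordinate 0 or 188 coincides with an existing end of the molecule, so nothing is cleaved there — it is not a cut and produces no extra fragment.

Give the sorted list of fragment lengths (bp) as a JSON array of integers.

Per-enzyme occurrences:
  AzqV GCTCATT/7: at [0, 7, 18, 66, 151] ⇒ [7, 14, 25, 73, 158]
  DwuII TTTCTCT/6: at [59, 91, 123, 143, 159] ⇒ [65, 97, 129, 149, 165]
  ZebI CAGAAG/5: at [32, 48, 107, 168, 178] ⇒ [37, 53, 112, 173, 183]
  CdoIII GCTC/2: at [0, 7, 18, 66, 74, 80, 84, 100, 119, 136, 151, 184] ⇒ [2, 9, 20, 68, 76, 82, 86, 102, 121, 138, 153, 186]

All cut coordinates (distinct, sorted): [2, 7, 9, 14, 20, 25, 37, 53, 65, 68, 73, 76, 82, 86, 97, 102, 112, 121, 129, 138, 149, 153, 158, 165, 173, 183, 186]

Fragments:
  [0,2): 2 bp
  [2,7): 5 bp
  [7,9): 2 bp
  [9,14): 5 bp
  [14,20): 6 bp
  [20,25): 5 bp
  [25,37): 12 bp
  [37,53): 16 bp
  [53,65): 12 bp
  [65,68): 3 bp
  [68,73): 5 bp
  [73,76): 3 bp
  [76,82): 6 bp
  [82,86): 4 bp
  [86,97): 11 bp
  [97,102): 5 bp
  [102,112): 10 bp
  [112,121): 9 bp
  [121,129): 8 bp
  [129,138): 9 bp
  [138,149): 11 bp
  [149,153): 4 bp
  [153,158): 5 bp
  [158,165): 7 bp
  [165,173): 8 bp
  [173,183): 10 bp
  [183,186): 3 bp
  [186,188): 2 bp

[2,2,2,3,3,3,4,4,5,5,5,5,5,5,6,6,7,8,8,9,9,10,10,11,11,12,12,16]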